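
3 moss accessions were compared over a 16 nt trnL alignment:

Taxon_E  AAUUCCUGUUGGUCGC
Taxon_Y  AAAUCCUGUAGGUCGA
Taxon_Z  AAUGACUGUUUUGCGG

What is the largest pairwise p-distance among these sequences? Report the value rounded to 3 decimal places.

0.500

Pairwise Hamming distances:
  Taxon_E vs Taxon_Y: 3
  Taxon_E vs Taxon_Z: 6
  Taxon_Y vs Taxon_Z: 8
The largest is 8 mismatches, between Taxon_Y and Taxon_Z; p = 8/16 = 0.500.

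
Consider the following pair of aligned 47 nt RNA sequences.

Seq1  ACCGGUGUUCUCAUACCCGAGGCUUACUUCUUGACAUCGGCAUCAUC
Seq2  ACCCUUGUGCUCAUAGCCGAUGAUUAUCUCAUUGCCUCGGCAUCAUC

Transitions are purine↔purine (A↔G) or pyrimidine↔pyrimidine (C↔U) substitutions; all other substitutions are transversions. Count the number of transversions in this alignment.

9

The sequences differ at positions 4 (G/C, transversion), 5 (G/U, transversion), 9 (U/G, transversion), 16 (C/G, transversion), 21 (G/U, transversion), 23 (C/A, transversion), 27 (C/U, transition), 28 (U/C, transition), 31 (U/A, transversion), 33 (G/U, transversion), 34 (A/G, transition), 36 (A/C, transversion).
Of the 12 differences, 3 transitions and 9 transversions, so the answer is 9.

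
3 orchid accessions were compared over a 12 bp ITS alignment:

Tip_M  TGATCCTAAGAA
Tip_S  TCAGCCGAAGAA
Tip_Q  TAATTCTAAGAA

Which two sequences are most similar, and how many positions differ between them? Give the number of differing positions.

2

Pairwise Hamming distances:
  Tip_M vs Tip_S: 3
  Tip_M vs Tip_Q: 2
  Tip_S vs Tip_Q: 4
The smallest is 2, between Tip_M and Tip_Q.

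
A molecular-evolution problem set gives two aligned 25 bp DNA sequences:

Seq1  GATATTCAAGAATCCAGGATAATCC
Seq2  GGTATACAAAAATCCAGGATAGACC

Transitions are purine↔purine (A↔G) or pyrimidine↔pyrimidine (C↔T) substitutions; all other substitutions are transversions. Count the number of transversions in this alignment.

2

Mismatches occur at site 2 (A→G, transition), site 6 (T→A, transversion), site 10 (G→A, transition), site 22 (A→G, transition), site 23 (T→A, transversion).
Of the 5 differences, 3 transitions and 2 transversions, so the answer is 2.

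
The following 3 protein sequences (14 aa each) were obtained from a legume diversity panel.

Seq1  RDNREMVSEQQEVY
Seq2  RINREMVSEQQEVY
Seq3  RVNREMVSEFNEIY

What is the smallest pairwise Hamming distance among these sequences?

Pairwise Hamming distances:
  Seq1 vs Seq2: 1
  Seq1 vs Seq3: 4
  Seq2 vs Seq3: 4
The smallest is 1, between Seq1 and Seq2.

1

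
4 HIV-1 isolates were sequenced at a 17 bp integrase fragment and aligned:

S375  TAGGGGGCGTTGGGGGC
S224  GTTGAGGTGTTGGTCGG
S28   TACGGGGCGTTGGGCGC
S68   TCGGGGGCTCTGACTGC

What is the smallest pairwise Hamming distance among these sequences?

Pairwise Hamming distances:
  S375 vs S224: 8
  S375 vs S28: 2
  S375 vs S68: 6
  S224 vs S28: 7
  S224 vs S68: 11
  S28 vs S68: 7
The smallest is 2, between S375 and S28.

2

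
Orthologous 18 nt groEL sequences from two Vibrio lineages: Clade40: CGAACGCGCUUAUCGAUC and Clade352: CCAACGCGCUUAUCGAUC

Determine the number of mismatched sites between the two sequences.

Differing sites — 2:G/C.
That gives 1 mismatch out of 18 aligned sites, so the Hamming distance is 1.

1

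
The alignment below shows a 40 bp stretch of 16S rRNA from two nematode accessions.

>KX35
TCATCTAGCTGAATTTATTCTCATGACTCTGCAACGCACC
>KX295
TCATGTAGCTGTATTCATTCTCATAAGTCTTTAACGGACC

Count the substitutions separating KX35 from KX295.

8

Differing sites — 5:C/G; 12:A/T; 16:T/C; 25:G/A; 27:C/G; 31:G/T; 32:C/T; 37:C/G.
That gives 8 mismatches out of 40 aligned sites, so the Hamming distance is 8.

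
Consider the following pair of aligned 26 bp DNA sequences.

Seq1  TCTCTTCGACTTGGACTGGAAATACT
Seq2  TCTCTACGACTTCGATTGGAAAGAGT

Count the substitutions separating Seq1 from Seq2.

5

The sequences differ at positions 6 (T/A), 13 (G/C), 16 (C/T), 23 (T/G), 25 (C/G).
That gives 5 mismatches out of 26 aligned sites, so the Hamming distance is 5.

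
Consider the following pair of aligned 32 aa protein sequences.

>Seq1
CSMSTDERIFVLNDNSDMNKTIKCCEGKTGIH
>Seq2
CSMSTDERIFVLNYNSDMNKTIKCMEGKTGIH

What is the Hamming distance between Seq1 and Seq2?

Mismatches occur at site 14 (D/Y), site 25 (C/M).
That gives 2 mismatches out of 32 aligned sites, so the Hamming distance is 2.

2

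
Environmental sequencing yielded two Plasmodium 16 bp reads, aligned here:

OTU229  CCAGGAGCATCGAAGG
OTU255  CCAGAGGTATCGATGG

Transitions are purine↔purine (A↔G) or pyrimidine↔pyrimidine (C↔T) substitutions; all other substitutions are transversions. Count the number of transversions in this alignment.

1

Mismatches occur at site 5 (G/A, transition), site 6 (A/G, transition), site 8 (C/T, transition), site 14 (A/T, transversion).
Of the 4 differences, 3 transitions and 1 transversion, so the answer is 1.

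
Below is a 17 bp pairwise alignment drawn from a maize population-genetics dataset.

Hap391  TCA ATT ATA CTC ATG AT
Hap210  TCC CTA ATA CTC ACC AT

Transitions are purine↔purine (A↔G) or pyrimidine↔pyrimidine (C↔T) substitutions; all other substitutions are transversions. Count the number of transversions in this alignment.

4

Mismatches occur at site 3 (A→C, transversion), site 4 (A→C, transversion), site 6 (T→A, transversion), site 14 (T→C, transition), site 15 (G→C, transversion).
Of the 5 differences, 1 transition and 4 transversions, so the answer is 4.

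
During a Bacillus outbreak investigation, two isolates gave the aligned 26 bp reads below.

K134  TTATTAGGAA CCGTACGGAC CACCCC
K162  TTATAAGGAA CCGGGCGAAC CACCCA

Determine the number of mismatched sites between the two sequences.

Mismatches occur at site 5 (T→A), site 14 (T→G), site 15 (A→G), site 18 (G→A), site 26 (C→A).
That gives 5 mismatches out of 26 aligned sites, so the Hamming distance is 5.

5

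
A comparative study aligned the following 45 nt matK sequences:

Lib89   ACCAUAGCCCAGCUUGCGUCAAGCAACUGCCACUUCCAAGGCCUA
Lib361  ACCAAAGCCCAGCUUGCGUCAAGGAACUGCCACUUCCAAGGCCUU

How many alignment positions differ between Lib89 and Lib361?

3

The sequences differ at positions 5 (U/A), 24 (C/G), 45 (A/U).
That gives 3 mismatches out of 45 aligned sites, so the Hamming distance is 3.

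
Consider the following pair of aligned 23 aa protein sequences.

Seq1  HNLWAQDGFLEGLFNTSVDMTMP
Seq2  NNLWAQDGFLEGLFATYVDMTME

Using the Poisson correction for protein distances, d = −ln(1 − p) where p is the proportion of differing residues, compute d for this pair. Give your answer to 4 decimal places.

Mismatches occur at site 1 (H/N), site 15 (N/A), site 17 (S/Y), site 23 (P/E).
p = 4/23 = 0.173913.
d = −ln(1 − 0.173913) = −ln(0.826087) = 0.1911.

0.1911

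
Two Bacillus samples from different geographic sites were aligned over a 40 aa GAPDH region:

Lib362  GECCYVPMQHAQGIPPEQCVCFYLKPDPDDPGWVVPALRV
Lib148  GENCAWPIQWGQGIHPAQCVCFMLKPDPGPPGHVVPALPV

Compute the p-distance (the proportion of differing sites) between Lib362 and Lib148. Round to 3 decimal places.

The sequences differ at positions 3 (C/N), 5 (Y/A), 6 (V/W), 8 (M/I), 10 (H/W), 11 (A/G), 15 (P/H), 17 (E/A), 23 (Y/M), 29 (D/G), 30 (D/P), 33 (W/H), 39 (R/P).
There are 13 differences over 40 sites, so p = 13/40 = 0.325.

0.325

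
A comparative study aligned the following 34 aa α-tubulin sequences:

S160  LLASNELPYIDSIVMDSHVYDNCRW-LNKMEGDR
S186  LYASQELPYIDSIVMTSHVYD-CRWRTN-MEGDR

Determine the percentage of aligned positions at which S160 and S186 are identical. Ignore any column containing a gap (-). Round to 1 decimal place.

87.1%

Excluding the 3 gap columns leaves 31 comparable sites.
The sequences differ at positions 2 (L/Y), 5 (N/Q), 16 (D/T), 27 (L/T).
27 of the 31 comparable sites match, so the percent identity is 27/31 × 100 = 87.1%.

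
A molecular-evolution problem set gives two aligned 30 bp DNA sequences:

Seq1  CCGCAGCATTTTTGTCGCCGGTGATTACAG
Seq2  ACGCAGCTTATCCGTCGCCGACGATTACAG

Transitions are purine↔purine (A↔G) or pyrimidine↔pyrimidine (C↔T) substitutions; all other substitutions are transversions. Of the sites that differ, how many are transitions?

The sequences differ at positions 1 (C/A, transversion), 8 (A/T, transversion), 10 (T/A, transversion), 12 (T/C, transition), 13 (T/C, transition), 21 (G/A, transition), 22 (T/C, transition).
Of the 7 differences, 4 transitions and 3 transversions, so the answer is 4.

4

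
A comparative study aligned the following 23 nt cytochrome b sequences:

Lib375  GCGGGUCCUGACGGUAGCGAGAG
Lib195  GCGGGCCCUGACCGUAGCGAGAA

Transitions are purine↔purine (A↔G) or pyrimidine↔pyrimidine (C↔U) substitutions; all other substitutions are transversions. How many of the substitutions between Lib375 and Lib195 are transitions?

2

Differing sites — 6:U/C (Ti); 13:G/C (Tv); 23:G/A (Ti).
Of the 3 differences, 2 transitions and 1 transversion, so the answer is 2.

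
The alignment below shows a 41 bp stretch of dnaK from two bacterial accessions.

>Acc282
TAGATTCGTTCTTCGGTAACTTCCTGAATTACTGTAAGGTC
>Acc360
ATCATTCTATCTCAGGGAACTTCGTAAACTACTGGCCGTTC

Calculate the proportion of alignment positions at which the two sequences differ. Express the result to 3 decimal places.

Differing sites — 1:T/A; 2:A/T; 3:G/C; 8:G/T; 9:T/A; 13:T/C; 14:C/A; 17:T/G; 24:C/G; 26:G/A; 29:T/C; 35:T/G; 36:A/C; 37:A/C; 39:G/T.
There are 15 differences over 41 sites, so p = 15/41 = 0.366.

0.366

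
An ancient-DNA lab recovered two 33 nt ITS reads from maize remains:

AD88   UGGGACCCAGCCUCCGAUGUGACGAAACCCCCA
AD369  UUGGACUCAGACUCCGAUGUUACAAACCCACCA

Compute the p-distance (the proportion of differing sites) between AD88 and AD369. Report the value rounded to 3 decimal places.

Mismatches occur at site 2 (G↔U), site 7 (C↔U), site 11 (C↔A), site 21 (G↔U), site 24 (G↔A), site 27 (A↔C), site 30 (C↔A).
There are 7 differences over 33 sites, so p = 7/33 = 0.212.

0.212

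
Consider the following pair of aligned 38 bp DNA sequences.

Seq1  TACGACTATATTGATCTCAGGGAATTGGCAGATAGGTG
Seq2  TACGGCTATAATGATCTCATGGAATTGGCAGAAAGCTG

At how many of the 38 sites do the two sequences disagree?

Mismatches occur at site 5 (A/G), site 11 (T/A), site 20 (G/T), site 33 (T/A), site 36 (G/C).
That gives 5 mismatches out of 38 aligned sites, so the Hamming distance is 5.

5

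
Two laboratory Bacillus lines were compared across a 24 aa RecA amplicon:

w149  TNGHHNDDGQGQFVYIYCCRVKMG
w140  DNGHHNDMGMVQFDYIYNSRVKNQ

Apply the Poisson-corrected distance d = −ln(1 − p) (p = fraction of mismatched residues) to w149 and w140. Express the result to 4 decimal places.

0.4700

Mismatches occur at site 1 (T→D), site 8 (D→M), site 10 (Q→M), site 11 (G→V), site 14 (V→D), site 18 (C→N), site 19 (C→S), site 23 (M→N), site 24 (G→Q).
p = 9/24 = 0.375000.
d = −ln(1 − 0.375000) = −ln(0.625000) = 0.4700.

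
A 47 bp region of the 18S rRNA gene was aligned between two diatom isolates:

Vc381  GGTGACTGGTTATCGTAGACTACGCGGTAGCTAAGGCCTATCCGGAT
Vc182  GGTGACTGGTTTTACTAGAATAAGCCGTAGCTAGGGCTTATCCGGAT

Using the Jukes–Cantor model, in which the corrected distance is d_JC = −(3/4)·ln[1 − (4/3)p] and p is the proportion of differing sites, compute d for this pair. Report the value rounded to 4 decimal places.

Mismatches occur at site 12 (A↔T), site 14 (C↔A), site 15 (G↔C), site 20 (C↔A), site 23 (C↔A), site 26 (G↔C), site 34 (A↔G), site 38 (C↔T).
p = 8/47 = 0.170213.
d = −0.75 · ln(1 − (4/3)·0.170213) = −0.75 · ln(0.773049) = −0.75 · (-0.257413) = 0.1931.

0.1931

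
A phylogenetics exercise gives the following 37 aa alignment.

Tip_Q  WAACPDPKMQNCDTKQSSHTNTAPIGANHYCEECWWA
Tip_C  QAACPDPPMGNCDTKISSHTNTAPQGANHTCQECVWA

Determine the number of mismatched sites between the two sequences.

8

Differing sites — 1:W/Q; 8:K/P; 10:Q/G; 16:Q/I; 25:I/Q; 30:Y/T; 32:E/Q; 35:W/V.
That gives 8 mismatches out of 37 aligned sites, so the Hamming distance is 8.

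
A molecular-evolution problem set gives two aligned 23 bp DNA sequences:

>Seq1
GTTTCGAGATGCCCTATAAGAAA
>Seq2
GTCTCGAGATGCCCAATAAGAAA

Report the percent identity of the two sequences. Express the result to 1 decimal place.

91.3%

The sequences differ at positions 3 (T/C), 15 (T/A).
21 of the 23 sites match, so the percent identity is 21/23 × 100 = 91.3%.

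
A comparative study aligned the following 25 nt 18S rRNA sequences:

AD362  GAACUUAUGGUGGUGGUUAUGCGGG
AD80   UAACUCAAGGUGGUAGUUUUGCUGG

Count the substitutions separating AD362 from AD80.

6

The sequences differ at positions 1 (G/U), 6 (U/C), 8 (U/A), 15 (G/A), 19 (A/U), 23 (G/U).
That gives 6 mismatches out of 25 aligned sites, so the Hamming distance is 6.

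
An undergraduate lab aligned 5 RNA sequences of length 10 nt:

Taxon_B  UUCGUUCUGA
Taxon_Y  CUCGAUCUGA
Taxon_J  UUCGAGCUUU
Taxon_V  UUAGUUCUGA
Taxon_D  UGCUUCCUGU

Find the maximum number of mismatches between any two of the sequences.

6

Pairwise Hamming distances:
  Taxon_B vs Taxon_Y: 2
  Taxon_B vs Taxon_J: 4
  Taxon_B vs Taxon_V: 1
  Taxon_B vs Taxon_D: 4
  Taxon_Y vs Taxon_J: 4
  Taxon_Y vs Taxon_V: 3
  Taxon_Y vs Taxon_D: 6
  Taxon_J vs Taxon_V: 5
  Taxon_J vs Taxon_D: 5
  Taxon_V vs Taxon_D: 5
The largest is 6, between Taxon_Y and Taxon_D.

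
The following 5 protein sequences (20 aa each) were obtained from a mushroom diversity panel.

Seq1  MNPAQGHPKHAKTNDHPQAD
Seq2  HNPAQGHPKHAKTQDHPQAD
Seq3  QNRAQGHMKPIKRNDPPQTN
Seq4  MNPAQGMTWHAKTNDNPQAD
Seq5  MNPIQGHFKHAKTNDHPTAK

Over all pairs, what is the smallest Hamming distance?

Pairwise Hamming distances:
  Seq1 vs Seq2: 2
  Seq1 vs Seq3: 9
  Seq1 vs Seq4: 4
  Seq1 vs Seq5: 4
  Seq2 vs Seq3: 10
  Seq2 vs Seq4: 6
  Seq2 vs Seq5: 6
  Seq3 vs Seq4: 11
  Seq3 vs Seq5: 11
  Seq4 vs Seq5: 7
The smallest is 2, between Seq1 and Seq2.

2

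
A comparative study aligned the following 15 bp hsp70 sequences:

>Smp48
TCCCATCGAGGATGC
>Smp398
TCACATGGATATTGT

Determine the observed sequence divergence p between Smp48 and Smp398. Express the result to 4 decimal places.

0.4000

Mismatches occur at site 3 (C↔A), site 7 (C↔G), site 10 (G↔T), site 11 (G↔A), site 12 (A↔T), site 15 (C↔T).
There are 6 differences over 15 sites, so p = 6/15 = 0.4000.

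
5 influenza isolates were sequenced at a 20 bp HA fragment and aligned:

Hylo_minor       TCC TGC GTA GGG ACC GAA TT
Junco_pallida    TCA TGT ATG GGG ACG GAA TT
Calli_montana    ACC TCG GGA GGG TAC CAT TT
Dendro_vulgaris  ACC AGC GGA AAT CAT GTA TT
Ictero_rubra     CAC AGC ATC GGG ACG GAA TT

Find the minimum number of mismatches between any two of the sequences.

5

Pairwise Hamming distances:
  Hylo_minor vs Junco_pallida: 5
  Hylo_minor vs Calli_montana: 8
  Hylo_minor vs Dendro_vulgaris: 10
  Hylo_minor vs Ictero_rubra: 6
  Junco_pallida vs Calli_montana: 12
  Junco_pallida vs Dendro_vulgaris: 14
  Junco_pallida vs Ictero_rubra: 6
  Calli_montana vs Dendro_vulgaris: 11
  Calli_montana vs Ictero_rubra: 13
  Dendro_vulgaris vs Ictero_rubra: 12
The smallest is 5, between Hylo_minor and Junco_pallida.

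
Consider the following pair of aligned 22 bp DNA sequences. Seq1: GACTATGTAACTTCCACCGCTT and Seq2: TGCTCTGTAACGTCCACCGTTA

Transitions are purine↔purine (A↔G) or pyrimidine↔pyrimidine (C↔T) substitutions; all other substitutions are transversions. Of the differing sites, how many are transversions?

The sequences differ at positions 1 (G/T, transversion), 2 (A/G, transition), 5 (A/C, transversion), 12 (T/G, transversion), 20 (C/T, transition), 22 (T/A, transversion).
Of the 6 differences, 2 transitions and 4 transversions, so the answer is 4.

4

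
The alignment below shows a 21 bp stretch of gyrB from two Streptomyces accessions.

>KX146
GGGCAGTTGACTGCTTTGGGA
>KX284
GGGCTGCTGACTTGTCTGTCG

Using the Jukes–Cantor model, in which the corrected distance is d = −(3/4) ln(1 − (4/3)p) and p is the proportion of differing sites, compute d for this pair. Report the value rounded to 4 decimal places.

Mismatches occur at site 5 (A↔T), site 7 (T↔C), site 13 (G↔T), site 14 (C↔G), site 16 (T↔C), site 19 (G↔T), site 20 (G↔C), site 21 (A↔G).
p = 8/21 = 0.380952.
d = −0.75 · ln(1 − (4/3)·0.380952) = −0.75 · ln(0.492064) = −0.75 · (-0.709146) = 0.5319.

0.5319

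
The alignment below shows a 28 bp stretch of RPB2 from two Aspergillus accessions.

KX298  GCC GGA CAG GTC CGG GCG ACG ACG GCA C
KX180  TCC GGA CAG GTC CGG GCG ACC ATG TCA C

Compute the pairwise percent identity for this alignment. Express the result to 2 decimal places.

85.71%

Mismatches occur at site 1 (G→T), site 21 (G→C), site 23 (C→T), site 25 (G→T).
24 of the 28 sites match, so the percent identity is 24/28 × 100 = 85.71%.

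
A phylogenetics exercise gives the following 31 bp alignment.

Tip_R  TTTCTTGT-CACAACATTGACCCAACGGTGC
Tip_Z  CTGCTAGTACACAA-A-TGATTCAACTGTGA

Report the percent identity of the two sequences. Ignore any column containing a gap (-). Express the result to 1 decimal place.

75.0%

Excluding the 3 gap columns leaves 28 comparable sites.
Differing sites — 1:T/C; 3:T/G; 6:T/A; 21:C/T; 22:C/T; 27:G/T; 31:C/A.
21 of the 28 comparable sites match, so the percent identity is 21/28 × 100 = 75.0%.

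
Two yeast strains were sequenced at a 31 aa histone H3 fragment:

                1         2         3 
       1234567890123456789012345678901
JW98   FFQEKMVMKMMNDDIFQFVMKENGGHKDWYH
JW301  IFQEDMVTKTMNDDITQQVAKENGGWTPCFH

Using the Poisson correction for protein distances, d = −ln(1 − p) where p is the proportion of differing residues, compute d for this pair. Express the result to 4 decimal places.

0.4895

The sequences differ at positions 1 (F/I), 5 (K/D), 8 (M/T), 10 (M/T), 16 (F/T), 18 (F/Q), 20 (M/A), 26 (H/W), 27 (K/T), 28 (D/P), 29 (W/C), 30 (Y/F).
p = 12/31 = 0.387097.
d = −ln(1 − 0.387097) = −ln(0.612903) = 0.4895.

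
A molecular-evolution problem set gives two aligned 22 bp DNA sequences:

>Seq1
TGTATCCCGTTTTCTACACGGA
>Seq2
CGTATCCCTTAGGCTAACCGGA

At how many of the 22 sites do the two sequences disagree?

Differing sites — 1:T/C; 9:G/T; 11:T/A; 12:T/G; 13:T/G; 17:C/A; 18:A/C.
That gives 7 mismatches out of 22 aligned sites, so the Hamming distance is 7.

7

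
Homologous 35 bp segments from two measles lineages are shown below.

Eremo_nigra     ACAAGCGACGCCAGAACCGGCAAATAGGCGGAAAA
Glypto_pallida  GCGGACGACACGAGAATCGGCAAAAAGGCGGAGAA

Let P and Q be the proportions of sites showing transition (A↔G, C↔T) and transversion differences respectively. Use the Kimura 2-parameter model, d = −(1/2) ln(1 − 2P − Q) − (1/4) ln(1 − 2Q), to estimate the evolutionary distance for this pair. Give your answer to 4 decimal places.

0.3358

Differing sites — 1:A/G (Ti); 3:A/G (Ti); 4:A/G (Ti); 5:G/A (Ti); 10:G/A (Ti); 12:C/G (Tv); 17:C/T (Ti); 25:T/A (Tv); 33:A/G (Ti).
Of the 9 differences, 7 transitions and 2 transversions over 35 sites: P = 7/35 = 0.200000, Q = 2/35 = 0.057143.
d = −0.5·ln(0.542857) − 0.25·ln(0.885714) = −0.5·(-0.610909) − 0.25·(-0.121361) = 0.3358.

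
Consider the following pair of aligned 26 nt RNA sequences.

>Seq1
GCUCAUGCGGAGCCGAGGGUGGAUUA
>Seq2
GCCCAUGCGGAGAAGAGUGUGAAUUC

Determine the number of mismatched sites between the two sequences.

6

The sequences differ at positions 3 (U/C), 13 (C/A), 14 (C/A), 18 (G/U), 22 (G/A), 26 (A/C).
That gives 6 mismatches out of 26 aligned sites, so the Hamming distance is 6.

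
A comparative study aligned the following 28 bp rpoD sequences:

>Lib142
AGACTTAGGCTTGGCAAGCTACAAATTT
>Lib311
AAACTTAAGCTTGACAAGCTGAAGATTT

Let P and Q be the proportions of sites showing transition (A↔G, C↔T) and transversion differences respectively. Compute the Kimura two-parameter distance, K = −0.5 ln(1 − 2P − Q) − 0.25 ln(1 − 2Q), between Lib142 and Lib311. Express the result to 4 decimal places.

0.2680

Mismatches occur at site 2 (G/A, transition), site 8 (G/A, transition), site 14 (G/A, transition), site 21 (A/G, transition), site 22 (C/A, transversion), site 24 (A/G, transition).
Of the 6 differences, 5 transitions and 1 transversion over 28 sites: P = 5/28 = 0.178571, Q = 1/28 = 0.035714.
d = −0.5·ln(0.607144) − 0.25·ln(0.928572) = −0.5·(-0.498989) − 0.25·(-0.074107) = 0.2680.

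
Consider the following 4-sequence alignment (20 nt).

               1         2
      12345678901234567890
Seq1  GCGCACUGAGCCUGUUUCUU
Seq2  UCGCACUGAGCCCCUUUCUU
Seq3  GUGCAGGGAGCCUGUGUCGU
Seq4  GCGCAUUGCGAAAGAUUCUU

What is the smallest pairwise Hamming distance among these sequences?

3

Pairwise Hamming distances:
  Seq1 vs Seq2: 3
  Seq1 vs Seq3: 5
  Seq1 vs Seq4: 6
  Seq2 vs Seq3: 8
  Seq2 vs Seq4: 8
  Seq3 vs Seq4: 10
The smallest is 3, between Seq1 and Seq2.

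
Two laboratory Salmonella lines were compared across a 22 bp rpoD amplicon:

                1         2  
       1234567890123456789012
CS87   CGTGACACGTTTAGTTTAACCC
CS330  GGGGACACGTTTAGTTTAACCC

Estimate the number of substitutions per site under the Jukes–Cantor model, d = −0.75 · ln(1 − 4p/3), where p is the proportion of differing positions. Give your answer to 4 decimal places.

0.0969

The sequences differ at positions 1 (C/G), 3 (T/G).
p = 2/22 = 0.090909.
d = −0.75 · ln(1 − (4/3)·0.090909) = −0.75 · ln(0.878788) = −0.75 · (-0.129212) = 0.0969.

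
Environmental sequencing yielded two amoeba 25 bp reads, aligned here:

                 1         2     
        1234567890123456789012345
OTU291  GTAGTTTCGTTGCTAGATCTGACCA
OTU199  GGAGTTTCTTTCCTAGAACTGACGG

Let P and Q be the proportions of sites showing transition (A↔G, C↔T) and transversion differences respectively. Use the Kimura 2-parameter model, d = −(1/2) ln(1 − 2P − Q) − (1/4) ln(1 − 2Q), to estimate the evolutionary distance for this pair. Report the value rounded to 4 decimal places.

Differing sites — 2:T/G (Tv); 9:G/T (Tv); 12:G/C (Tv); 18:T/A (Tv); 24:C/G (Tv); 25:A/G (Ti).
Of the 6 differences, 1 transition and 5 transversions over 25 sites: P = 1/25 = 0.040000, Q = 5/25 = 0.200000.
d = −0.5·ln(0.720000) − 0.25·ln(0.600000) = −0.5·(-0.328504) − 0.25·(-0.510826) = 0.2920.

0.2920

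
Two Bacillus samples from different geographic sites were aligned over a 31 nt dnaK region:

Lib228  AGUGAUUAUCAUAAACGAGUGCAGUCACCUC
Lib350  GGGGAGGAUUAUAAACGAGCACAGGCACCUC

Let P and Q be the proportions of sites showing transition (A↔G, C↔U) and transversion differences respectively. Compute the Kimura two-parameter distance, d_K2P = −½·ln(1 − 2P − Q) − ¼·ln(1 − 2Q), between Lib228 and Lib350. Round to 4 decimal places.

0.3194

Mismatches occur at site 1 (A→G, transition), site 3 (U→G, transversion), site 6 (U→G, transversion), site 7 (U→G, transversion), site 10 (C→U, transition), site 20 (U→C, transition), site 21 (G→A, transition), site 25 (U→G, transversion).
Of the 8 differences, 4 transitions and 4 transversions over 31 sites: P = 4/31 = 0.129032, Q = 4/31 = 0.129032.
d = −0.5·ln(0.612904) − 0.25·ln(0.741936) = −0.5·(-0.489547) − 0.25·(-0.298492) = 0.3194.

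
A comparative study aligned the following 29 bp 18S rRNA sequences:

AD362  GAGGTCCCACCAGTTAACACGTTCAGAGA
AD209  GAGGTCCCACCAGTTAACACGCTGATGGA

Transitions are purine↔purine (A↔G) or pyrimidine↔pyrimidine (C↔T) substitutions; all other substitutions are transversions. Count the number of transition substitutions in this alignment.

2

Differing sites — 22:T/C (Ti); 24:C/G (Tv); 26:G/T (Tv); 27:A/G (Ti).
Of the 4 differences, 2 transitions and 2 transversions, so the answer is 2.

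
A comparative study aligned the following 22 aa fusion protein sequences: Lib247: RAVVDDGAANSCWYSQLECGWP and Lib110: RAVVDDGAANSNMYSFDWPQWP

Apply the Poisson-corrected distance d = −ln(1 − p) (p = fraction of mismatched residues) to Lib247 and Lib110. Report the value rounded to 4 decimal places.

0.3830

Differing sites — 12:C/N; 13:W/M; 16:Q/F; 17:L/D; 18:E/W; 19:C/P; 20:G/Q.
p = 7/22 = 0.318182.
d = −ln(1 − 0.318182) = −ln(0.681818) = 0.3830.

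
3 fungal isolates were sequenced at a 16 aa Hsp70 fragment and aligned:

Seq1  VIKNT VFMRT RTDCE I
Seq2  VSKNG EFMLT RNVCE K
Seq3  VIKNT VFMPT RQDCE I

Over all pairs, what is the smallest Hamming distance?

2

Pairwise Hamming distances:
  Seq1 vs Seq2: 7
  Seq1 vs Seq3: 2
  Seq2 vs Seq3: 7
The smallest is 2, between Seq1 and Seq3.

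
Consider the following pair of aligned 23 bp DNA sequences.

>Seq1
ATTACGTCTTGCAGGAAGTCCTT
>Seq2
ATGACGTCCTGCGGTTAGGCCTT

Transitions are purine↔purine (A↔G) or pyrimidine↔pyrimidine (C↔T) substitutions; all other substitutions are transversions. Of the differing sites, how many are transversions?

Mismatches occur at site 3 (T↔G, transversion), site 9 (T↔C, transition), site 13 (A↔G, transition), site 15 (G↔T, transversion), site 16 (A↔T, transversion), site 19 (T↔G, transversion).
Of the 6 differences, 2 transitions and 4 transversions, so the answer is 4.

4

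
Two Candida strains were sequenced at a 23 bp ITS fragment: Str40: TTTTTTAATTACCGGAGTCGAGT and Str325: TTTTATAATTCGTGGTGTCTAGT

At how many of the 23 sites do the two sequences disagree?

Mismatches occur at site 5 (T→A), site 11 (A→C), site 12 (C→G), site 13 (C→T), site 16 (A→T), site 20 (G→T).
That gives 6 mismatches out of 23 aligned sites, so the Hamming distance is 6.

6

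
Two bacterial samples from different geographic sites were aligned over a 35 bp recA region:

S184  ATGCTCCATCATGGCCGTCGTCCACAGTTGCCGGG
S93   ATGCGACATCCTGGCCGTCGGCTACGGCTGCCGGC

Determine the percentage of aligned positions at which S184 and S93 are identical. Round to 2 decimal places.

77.14%

Mismatches occur at site 5 (T/G), site 6 (C/A), site 11 (A/C), site 21 (T/G), site 23 (C/T), site 26 (A/G), site 28 (T/C), site 35 (G/C).
27 of the 35 sites match, so the percent identity is 27/35 × 100 = 77.14%.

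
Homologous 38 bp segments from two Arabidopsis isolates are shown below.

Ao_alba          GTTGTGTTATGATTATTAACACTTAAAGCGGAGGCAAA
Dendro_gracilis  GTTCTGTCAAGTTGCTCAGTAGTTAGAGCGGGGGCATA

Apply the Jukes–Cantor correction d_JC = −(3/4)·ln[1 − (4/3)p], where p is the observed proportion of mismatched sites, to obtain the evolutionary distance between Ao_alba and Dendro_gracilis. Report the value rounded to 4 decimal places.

0.4568

Differing sites — 4:G/C; 8:T/C; 10:T/A; 12:A/T; 14:T/G; 15:A/C; 17:T/C; 19:A/G; 20:C/T; 22:C/G; 26:A/G; 32:A/G; 37:A/T.
p = 13/38 = 0.342105.
d = −0.75 · ln(1 − (4/3)·0.342105) = −0.75 · ln(0.543860) = −0.75 · (-0.609063) = 0.4568.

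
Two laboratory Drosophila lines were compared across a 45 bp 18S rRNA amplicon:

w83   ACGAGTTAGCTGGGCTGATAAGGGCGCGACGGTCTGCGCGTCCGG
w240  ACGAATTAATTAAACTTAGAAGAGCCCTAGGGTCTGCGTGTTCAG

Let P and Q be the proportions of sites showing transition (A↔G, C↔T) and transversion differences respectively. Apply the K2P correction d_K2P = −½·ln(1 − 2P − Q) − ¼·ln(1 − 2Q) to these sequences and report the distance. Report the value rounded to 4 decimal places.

Differing sites — 5:G/A (Ti); 9:G/A (Ti); 10:C/T (Ti); 12:G/A (Ti); 13:G/A (Ti); 14:G/A (Ti); 17:G/T (Tv); 19:T/G (Tv); 23:G/A (Ti); 26:G/C (Tv); 28:G/T (Tv); 30:C/G (Tv); 39:C/T (Ti); 42:C/T (Ti); 44:G/A (Ti).
Of the 15 differences, 10 transitions and 5 transversions over 45 sites: P = 10/45 = 0.222222, Q = 5/45 = 0.111111.
d = −0.5·ln(0.444445) − 0.25·ln(0.777778) = −0.5·(-0.810929) − 0.25·(-0.251314) = 0.4683.

0.4683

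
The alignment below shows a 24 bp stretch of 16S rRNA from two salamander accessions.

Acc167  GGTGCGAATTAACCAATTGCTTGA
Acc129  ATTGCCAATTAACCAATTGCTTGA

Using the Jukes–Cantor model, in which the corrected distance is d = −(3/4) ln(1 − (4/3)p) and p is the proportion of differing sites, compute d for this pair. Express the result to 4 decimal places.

0.1367

The sequences differ at positions 1 (G/A), 2 (G/T), 6 (G/C).
p = 3/24 = 0.125000.
d = −0.75 · ln(1 − (4/3)·0.125000) = −0.75 · ln(0.833333) = −0.75 · (-0.182322) = 0.1367.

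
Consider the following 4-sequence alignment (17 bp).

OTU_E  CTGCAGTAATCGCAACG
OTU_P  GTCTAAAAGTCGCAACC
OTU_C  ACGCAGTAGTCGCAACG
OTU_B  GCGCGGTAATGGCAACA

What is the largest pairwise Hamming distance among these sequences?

Pairwise Hamming distances:
  OTU_E vs OTU_P: 7
  OTU_E vs OTU_C: 3
  OTU_E vs OTU_B: 5
  OTU_P vs OTU_C: 7
  OTU_P vs OTU_B: 9
  OTU_C vs OTU_B: 5
The largest is 9, between OTU_P and OTU_B.

9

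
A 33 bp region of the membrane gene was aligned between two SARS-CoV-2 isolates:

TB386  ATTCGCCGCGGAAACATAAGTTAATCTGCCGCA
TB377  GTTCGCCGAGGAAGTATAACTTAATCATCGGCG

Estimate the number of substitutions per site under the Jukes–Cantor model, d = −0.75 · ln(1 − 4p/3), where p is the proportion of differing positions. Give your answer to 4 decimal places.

The sequences differ at positions 1 (A/G), 9 (C/A), 14 (A/G), 15 (C/T), 20 (G/C), 27 (T/A), 28 (G/T), 30 (C/G), 33 (A/G).
p = 9/33 = 0.272727.
d = −0.75 · ln(1 − (4/3)·0.272727) = −0.75 · ln(0.636364) = −0.75 · (-0.451985) = 0.3390.

0.3390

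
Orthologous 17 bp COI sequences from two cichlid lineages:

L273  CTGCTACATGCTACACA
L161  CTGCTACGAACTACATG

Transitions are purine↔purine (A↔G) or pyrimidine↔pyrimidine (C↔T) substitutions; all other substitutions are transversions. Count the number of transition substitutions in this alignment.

4

The sequences differ at positions 8 (A/G, transition), 9 (T/A, transversion), 10 (G/A, transition), 16 (C/T, transition), 17 (A/G, transition).
Of the 5 differences, 4 transitions and 1 transversion, so the answer is 4.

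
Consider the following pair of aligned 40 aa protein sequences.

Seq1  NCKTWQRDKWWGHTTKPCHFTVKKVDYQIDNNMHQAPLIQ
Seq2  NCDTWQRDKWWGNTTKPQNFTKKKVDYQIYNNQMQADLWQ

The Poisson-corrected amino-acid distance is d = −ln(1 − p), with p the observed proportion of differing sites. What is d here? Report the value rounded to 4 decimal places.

0.2877

Mismatches occur at site 3 (K→D), site 13 (H→N), site 18 (C→Q), site 19 (H→N), site 22 (V→K), site 30 (D→Y), site 33 (M→Q), site 34 (H→M), site 37 (P→D), site 39 (I→W).
p = 10/40 = 0.250000.
d = −ln(1 − 0.250000) = −ln(0.750000) = 0.2877.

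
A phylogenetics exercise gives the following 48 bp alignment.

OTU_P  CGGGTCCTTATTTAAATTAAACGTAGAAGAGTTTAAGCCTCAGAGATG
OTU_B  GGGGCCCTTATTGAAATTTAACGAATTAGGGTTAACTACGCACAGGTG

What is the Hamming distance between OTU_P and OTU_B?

15

Mismatches occur at site 1 (C→G), site 5 (T→C), site 13 (T→G), site 19 (A→T), site 24 (T→A), site 26 (G→T), site 27 (A→T), site 30 (A→G), site 34 (T→A), site 36 (A→C), site 37 (G→T), site 38 (C→A), site 40 (T→G), site 43 (G→C), site 46 (A→G).
That gives 15 mismatches out of 48 aligned sites, so the Hamming distance is 15.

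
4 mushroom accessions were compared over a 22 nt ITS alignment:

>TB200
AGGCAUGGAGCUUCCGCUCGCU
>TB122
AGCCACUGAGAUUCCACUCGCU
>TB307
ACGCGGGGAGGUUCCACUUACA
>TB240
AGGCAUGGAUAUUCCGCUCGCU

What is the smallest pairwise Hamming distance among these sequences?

2

Pairwise Hamming distances:
  TB200 vs TB122: 5
  TB200 vs TB307: 8
  TB200 vs TB240: 2
  TB122 vs TB307: 9
  TB122 vs TB240: 5
  TB307 vs TB240: 9
The smallest is 2, between TB200 and TB240.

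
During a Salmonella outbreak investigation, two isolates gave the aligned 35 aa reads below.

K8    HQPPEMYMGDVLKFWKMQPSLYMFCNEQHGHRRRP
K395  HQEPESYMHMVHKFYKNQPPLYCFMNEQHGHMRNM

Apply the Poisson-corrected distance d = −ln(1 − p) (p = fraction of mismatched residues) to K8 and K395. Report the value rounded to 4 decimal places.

0.4643

Differing sites — 3:P/E; 6:M/S; 9:G/H; 10:D/M; 12:L/H; 15:W/Y; 17:M/N; 20:S/P; 23:M/C; 25:C/M; 32:R/M; 34:R/N; 35:P/M.
p = 13/35 = 0.371429.
d = −ln(1 − 0.371429) = −ln(0.628571) = 0.4643.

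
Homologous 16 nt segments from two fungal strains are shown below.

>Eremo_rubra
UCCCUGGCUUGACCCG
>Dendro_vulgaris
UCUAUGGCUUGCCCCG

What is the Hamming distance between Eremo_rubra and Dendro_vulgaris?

3

The sequences differ at positions 3 (C/U), 4 (C/A), 12 (A/C).
That gives 3 mismatches out of 16 aligned sites, so the Hamming distance is 3.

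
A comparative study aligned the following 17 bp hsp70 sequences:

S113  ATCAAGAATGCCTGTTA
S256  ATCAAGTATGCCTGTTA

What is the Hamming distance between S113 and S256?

1

A single mismatch occurs at site 7 (A/T).
That gives 1 mismatch out of 17 aligned sites, so the Hamming distance is 1.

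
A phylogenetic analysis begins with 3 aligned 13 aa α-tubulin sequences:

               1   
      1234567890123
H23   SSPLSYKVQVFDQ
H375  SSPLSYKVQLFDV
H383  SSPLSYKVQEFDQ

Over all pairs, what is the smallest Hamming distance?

Pairwise Hamming distances:
  H23 vs H375: 2
  H23 vs H383: 1
  H375 vs H383: 2
The smallest is 1, between H23 and H383.

1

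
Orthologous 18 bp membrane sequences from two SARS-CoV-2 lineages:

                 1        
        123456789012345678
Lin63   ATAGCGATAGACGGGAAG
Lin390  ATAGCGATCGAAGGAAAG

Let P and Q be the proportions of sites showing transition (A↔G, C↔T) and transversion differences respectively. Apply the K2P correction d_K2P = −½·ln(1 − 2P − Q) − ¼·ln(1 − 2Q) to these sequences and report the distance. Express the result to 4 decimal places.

0.1885

The sequences differ at positions 9 (A/C, transversion), 12 (C/A, transversion), 15 (G/A, transition).
Of the 3 differences, 1 transition and 2 transversions over 18 sites: P = 1/18 = 0.055556, Q = 2/18 = 0.111111.
d = −0.5·ln(0.777777) − 0.25·ln(0.777778) = −0.5·(-0.251315) − 0.25·(-0.251314) = 0.1885.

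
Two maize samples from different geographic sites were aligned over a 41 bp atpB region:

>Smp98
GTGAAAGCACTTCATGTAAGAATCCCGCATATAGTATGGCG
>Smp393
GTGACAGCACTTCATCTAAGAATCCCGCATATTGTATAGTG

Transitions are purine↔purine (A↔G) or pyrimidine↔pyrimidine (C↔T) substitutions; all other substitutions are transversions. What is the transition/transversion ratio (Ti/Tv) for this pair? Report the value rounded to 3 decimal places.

0.667

The sequences differ at positions 5 (A/C, transversion), 16 (G/C, transversion), 33 (A/T, transversion), 38 (G/A, transition), 40 (C/T, transition).
Of the 5 differences, 2 transitions and 3 transversions, so Ti/Tv = 2/3 = 0.667.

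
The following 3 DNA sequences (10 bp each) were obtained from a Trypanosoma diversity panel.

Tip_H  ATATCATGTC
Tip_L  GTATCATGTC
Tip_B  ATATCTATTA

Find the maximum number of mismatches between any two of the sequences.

Pairwise Hamming distances:
  Tip_H vs Tip_L: 1
  Tip_H vs Tip_B: 4
  Tip_L vs Tip_B: 5
The largest is 5, between Tip_L and Tip_B.

5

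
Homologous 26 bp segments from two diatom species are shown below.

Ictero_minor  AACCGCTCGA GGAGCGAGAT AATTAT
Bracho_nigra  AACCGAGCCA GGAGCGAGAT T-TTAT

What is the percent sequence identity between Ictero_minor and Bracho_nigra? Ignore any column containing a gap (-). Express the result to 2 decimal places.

84.00%

Excluding the 1 gap column leaves 25 comparable sites.
Mismatches occur at site 6 (C↔A), site 7 (T↔G), site 9 (G↔C), site 21 (A↔T).
21 of the 25 comparable sites match, so the percent identity is 21/25 × 100 = 84.00%.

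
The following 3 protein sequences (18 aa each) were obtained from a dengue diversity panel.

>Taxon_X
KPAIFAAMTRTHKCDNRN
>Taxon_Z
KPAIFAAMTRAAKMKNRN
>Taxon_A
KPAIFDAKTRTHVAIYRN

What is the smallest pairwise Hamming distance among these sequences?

4

Pairwise Hamming distances:
  Taxon_X vs Taxon_Z: 4
  Taxon_X vs Taxon_A: 6
  Taxon_Z vs Taxon_A: 8
The smallest is 4, between Taxon_X and Taxon_Z.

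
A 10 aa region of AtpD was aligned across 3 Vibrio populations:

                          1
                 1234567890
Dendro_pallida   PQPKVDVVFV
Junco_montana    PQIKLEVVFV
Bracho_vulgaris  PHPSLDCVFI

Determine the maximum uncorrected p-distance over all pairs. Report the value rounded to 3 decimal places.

0.600

Pairwise Hamming distances:
  Dendro_pallida vs Junco_montana: 3
  Dendro_pallida vs Bracho_vulgaris: 5
  Junco_montana vs Bracho_vulgaris: 6
The largest is 6 mismatches, between Junco_montana and Bracho_vulgaris; p = 6/10 = 0.600.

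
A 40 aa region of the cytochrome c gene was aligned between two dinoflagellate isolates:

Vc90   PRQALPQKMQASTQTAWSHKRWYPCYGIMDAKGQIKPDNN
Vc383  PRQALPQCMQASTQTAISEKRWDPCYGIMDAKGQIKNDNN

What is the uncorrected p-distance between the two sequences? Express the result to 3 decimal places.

0.125

Differing sites — 8:K/C; 17:W/I; 19:H/E; 23:Y/D; 37:P/N.
There are 5 differences over 40 sites, so p = 5/40 = 0.125.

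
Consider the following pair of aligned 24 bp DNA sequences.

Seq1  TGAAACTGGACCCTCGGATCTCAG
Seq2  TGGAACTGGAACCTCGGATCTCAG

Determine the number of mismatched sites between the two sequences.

2

Differing sites — 3:A/G; 11:C/A.
That gives 2 mismatches out of 24 aligned sites, so the Hamming distance is 2.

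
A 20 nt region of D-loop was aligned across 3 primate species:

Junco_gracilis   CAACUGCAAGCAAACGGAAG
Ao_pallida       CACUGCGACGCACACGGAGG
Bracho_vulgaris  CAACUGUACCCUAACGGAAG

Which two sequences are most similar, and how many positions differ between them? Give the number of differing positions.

4

Pairwise Hamming distances:
  Junco_gracilis vs Ao_pallida: 8
  Junco_gracilis vs Bracho_vulgaris: 4
  Ao_pallida vs Bracho_vulgaris: 9
The smallest is 4, between Junco_gracilis and Bracho_vulgaris.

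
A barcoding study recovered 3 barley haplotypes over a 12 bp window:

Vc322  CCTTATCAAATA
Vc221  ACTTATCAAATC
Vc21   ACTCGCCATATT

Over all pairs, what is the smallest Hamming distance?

2

Pairwise Hamming distances:
  Vc322 vs Vc221: 2
  Vc322 vs Vc21: 6
  Vc221 vs Vc21: 5
The smallest is 2, between Vc322 and Vc221.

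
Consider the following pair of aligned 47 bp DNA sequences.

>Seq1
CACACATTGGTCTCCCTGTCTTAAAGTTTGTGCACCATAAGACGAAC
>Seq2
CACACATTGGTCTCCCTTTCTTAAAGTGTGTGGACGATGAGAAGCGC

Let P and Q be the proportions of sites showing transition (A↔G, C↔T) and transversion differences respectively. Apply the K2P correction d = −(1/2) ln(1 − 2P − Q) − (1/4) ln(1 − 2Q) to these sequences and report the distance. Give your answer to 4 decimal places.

0.1933

Differing sites — 18:G/T (Tv); 28:T/G (Tv); 33:C/G (Tv); 36:C/G (Tv); 39:A/G (Ti); 43:C/A (Tv); 45:A/C (Tv); 46:A/G (Ti).
Of the 8 differences, 2 transitions and 6 transversions over 47 sites: P = 2/47 = 0.042553, Q = 6/47 = 0.127660.
d = −0.5·ln(0.787234) − 0.25·ln(0.744680) = −0.5·(-0.239230) − 0.25·(-0.294801) = 0.1933.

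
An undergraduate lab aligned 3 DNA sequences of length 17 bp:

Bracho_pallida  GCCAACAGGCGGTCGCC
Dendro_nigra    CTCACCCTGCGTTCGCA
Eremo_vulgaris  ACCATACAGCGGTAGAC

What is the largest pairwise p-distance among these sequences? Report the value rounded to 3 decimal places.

0.529

Pairwise Hamming distances:
  Bracho_pallida vs Dendro_nigra: 7
  Bracho_pallida vs Eremo_vulgaris: 7
  Dendro_nigra vs Eremo_vulgaris: 9
The largest is 9 mismatches, between Dendro_nigra and Eremo_vulgaris; p = 9/17 = 0.529.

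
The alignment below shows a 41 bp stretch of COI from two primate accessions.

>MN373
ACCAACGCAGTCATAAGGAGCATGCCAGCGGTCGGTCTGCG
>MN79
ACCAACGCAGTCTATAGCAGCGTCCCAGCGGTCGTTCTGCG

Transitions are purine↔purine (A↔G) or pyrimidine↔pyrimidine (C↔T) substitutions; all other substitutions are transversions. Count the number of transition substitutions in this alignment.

Differing sites — 13:A/T (Tv); 14:T/A (Tv); 15:A/T (Tv); 18:G/C (Tv); 22:A/G (Ti); 24:G/C (Tv); 35:G/T (Tv).
Of the 7 differences, 1 transition and 6 transversions, so the answer is 1.

1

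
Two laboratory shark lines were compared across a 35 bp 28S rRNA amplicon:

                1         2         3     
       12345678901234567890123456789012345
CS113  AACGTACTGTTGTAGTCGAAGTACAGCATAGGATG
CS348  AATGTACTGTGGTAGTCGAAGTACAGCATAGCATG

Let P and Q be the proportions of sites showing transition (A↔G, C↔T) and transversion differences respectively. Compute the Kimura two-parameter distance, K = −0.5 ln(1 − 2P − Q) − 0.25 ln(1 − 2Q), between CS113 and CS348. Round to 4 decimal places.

0.0910

Mismatches occur at site 3 (C/T, transition), site 11 (T/G, transversion), site 32 (G/C, transversion).
Of the 3 differences, 1 transition and 2 transversions over 35 sites: P = 1/35 = 0.028571, Q = 2/35 = 0.057143.
d = −0.5·ln(0.885715) − 0.25·ln(0.885714) = −0.5·(-0.121360) − 0.25·(-0.121361) = 0.0910.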